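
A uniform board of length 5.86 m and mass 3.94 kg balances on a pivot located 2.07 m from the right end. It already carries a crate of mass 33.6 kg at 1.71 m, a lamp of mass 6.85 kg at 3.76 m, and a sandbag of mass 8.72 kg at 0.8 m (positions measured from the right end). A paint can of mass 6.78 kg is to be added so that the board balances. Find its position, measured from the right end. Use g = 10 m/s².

x ≈ 3.28 m from the right end

Choose the pivot (at 2.07 m from the right end) as the axis so the support reaction has zero arm there.
Beam weight: 3.94 × 10 = 39.4 N down at 2.93 m → arm 0.86 m, τ = 39.4 × 0.86 = 33.88 N·m counterclockwise.
Crate: 33.6 × 10 = 336 N down at 1.71 m → arm 0.36 m, τ = 336 × 0.36 = 121 N·m clockwise.
Lamp: 6.85 × 10 = 68.5 N down at 3.76 m → arm 1.69 m, τ = 68.5 × 1.69 = 115.8 N·m counterclockwise.
Sandbag: 8.72 × 10 = 87.2 N down at 0.8 m → arm 1.27 m, τ = 87.2 × 1.27 = 110.7 N·m clockwise.
Net moment of existing loads = 82.02 N·m clockwise.
The paint can weighs 6.78 × 10 = 67.8 N and must supply an equal counterclockwise moment, so its lever arm about the pivot is 82.02 / 67.8 = 1.21 m.
That puts it at 2.07 + 1.21 = 3.28 m from the right end.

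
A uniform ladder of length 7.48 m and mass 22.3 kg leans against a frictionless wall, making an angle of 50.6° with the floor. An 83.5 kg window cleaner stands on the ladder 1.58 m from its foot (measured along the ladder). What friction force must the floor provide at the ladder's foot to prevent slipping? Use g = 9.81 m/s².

About the foot of the ladder:
Ladder weight 22.3×9.81 = 218.8 N acts at 3.74 m along the ladder; its horizontal arm is 3.74·cos50.6° = 2.374 m → τ = 519.4 N·m clockwise.
Window cleaner: 83.5×9.81 = 819.1 N at 1.58 m → arm 1.003 m → τ = 821.6 N·m clockwise.
Wall normal N acts horizontally at the top; its moment arm is the height L sinθ = 7.48·sin50.6° = 5.78 m, counterclockwise.
Στ = 0 ⇒ N × 5.78 = 1341 ⇒ N = 232 N.
ΣFx = 0: friction at the foot balances the wall's push, so f = N_wall = 232 N.

f ≈ 232 N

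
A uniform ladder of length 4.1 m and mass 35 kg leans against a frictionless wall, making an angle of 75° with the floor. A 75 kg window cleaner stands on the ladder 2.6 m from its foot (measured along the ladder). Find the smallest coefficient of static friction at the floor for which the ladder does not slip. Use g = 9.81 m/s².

μ_min ≈ 0.158

About the foot of the ladder:
Ladder weight 35×9.81 = 343.4 N acts at 2.05 m along the ladder; its horizontal arm is 2.05·cos75° = 0.5306 m → τ = 182.2 N·m clockwise.
Window cleaner: 75×9.81 = 735.8 N at 2.6 m → arm 0.6729 m → τ = 495.1 N·m clockwise.
Wall normal N acts horizontally at the top; its moment arm is the height L sinθ = 4.1·sin75° = 3.96 m, counterclockwise.
Στ = 0 ⇒ N × 3.96 = 677.3 ⇒ N = 171 N.
ΣFx = 0 ⇒ f = N_wall = 171 N. ΣFy = 0 ⇒ N_floor = 1079 N.
μ_min = f / N_floor = 171 / 1079 = 0.158.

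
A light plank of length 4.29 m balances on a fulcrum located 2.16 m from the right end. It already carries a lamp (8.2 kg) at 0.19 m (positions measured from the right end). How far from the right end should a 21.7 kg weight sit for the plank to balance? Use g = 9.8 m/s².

x ≈ 2.9 m from the right end

Take moments about the fulcrum (at 2.16 m from the right end).
Lamp: 8.2 × 9.8 = 80.36 N down at 0.19 m → arm 1.97 m, τ = 80.36 × 1.97 = 158.3 N·m clockwise.
Net moment of existing loads = 158.3 N·m clockwise.
The weight weighs 21.7 × 9.8 = 212.7 N and must supply an equal counterclockwise moment, so its lever arm about the fulcrum is 158.3 / 212.7 = 0.744 m.
That puts it at 2.16 + 0.744 = 2.9 m from the right end.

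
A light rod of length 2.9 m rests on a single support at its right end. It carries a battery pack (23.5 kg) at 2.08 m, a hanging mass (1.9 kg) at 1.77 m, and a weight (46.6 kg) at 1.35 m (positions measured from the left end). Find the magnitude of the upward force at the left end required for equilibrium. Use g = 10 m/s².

Take moments about the right end.
Battery pack: 23.5 × 10 = 235 N down at 2.08 m → arm 0.82 m, τ = 235 × 0.82 = 192.7 N·m counterclockwise.
Hanging mass: 1.9 × 10 = 19 N down at 1.77 m → arm 1.13 m, τ = 19 × 1.13 = 21.47 N·m counterclockwise.
Weight: 46.6 × 10 = 466 N down at 1.35 m → arm 1.55 m, τ = 466 × 1.55 = 722.3 N·m counterclockwise.
Net moment of the loads = 936.5 N·m counterclockwise.
The upward force F acts at the left end, arm 2.9 m, giving F × 2.9 clockwise.
Balancing moments: F × 2.9 = 936.5, giving F = 936.5 / 2.9 = 323 N.

F ≈ 323 N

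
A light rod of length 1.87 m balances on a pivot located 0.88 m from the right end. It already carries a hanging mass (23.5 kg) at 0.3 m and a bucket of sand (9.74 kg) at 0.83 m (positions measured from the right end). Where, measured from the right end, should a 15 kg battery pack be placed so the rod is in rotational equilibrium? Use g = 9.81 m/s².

Taking torques about the pivot (at 0.88 m from the right end):
Hanging mass: 23.5 × 9.81 = 230.5 N down at 0.3 m → arm 0.58 m, τ = 230.5 × 0.58 = 133.7 N·m clockwise.
Bucket of sand: 9.74 × 9.81 = 95.55 N down at 0.83 m → arm 0.05 m, τ = 95.55 × 0.05 = 4.777 N·m clockwise.
Net moment of existing loads = 138.5 N·m clockwise.
The battery pack weighs 15 × 9.81 = 147.2 N and must supply an equal counterclockwise moment, so its lever arm about the pivot is 138.5 / 147.2 = 0.941 m.
That puts it at 0.88 + 0.941 = 1.82 m from the right end.

x ≈ 1.82 m from the right end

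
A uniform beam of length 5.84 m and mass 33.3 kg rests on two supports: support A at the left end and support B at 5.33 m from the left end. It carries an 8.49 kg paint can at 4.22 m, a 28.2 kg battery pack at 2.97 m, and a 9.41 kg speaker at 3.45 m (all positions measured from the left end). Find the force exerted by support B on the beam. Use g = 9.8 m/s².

R_B ≈ 458 N

Take moments about support A.
Beam weight: 33.3 × 9.8 = 326.3 N down at 2.92 m → arm 2.92 m, τ = 326.3 × 2.92 = 952.8 N·m clockwise.
Paint can: 8.49 × 9.8 = 83.2 N down at 4.22 m → arm 4.22 m, τ = 83.2 × 4.22 = 351.1 N·m clockwise.
Battery pack: 28.2 × 9.8 = 276.4 N down at 2.97 m → arm 2.97 m, τ = 276.4 × 2.97 = 820.9 N·m clockwise.
Speaker: 9.41 × 9.8 = 92.22 N down at 3.45 m → arm 3.45 m, τ = 92.22 × 3.45 = 318.2 N·m clockwise.
Net load moment about support A = 2443 N·m clockwise.
Reaction R at support B is upward at 5.33 m, arm 5.33 m → moment R × 5.33 counterclockwise.
Setting net torque to zero: R × 5.33 = 2443 → R = 458 N.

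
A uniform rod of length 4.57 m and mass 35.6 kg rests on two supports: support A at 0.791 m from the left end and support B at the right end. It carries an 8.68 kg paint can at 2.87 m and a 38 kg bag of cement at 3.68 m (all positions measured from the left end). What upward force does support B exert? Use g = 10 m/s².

R_B ≈ 479 N

Taking torques about support A:
Beam weight: 35.6 × 10 = 356 N down at 2.285 m → arm 1.494 m, τ = 356 × 1.494 = 531.9 N·m clockwise.
Paint can: 8.68 × 10 = 86.8 N down at 2.87 m → arm 2.079 m, τ = 86.8 × 2.079 = 180.5 N·m clockwise.
Bag of cement: 38 × 10 = 380 N down at 3.68 m → arm 2.889 m, τ = 380 × 2.889 = 1098 N·m clockwise.
Net load moment about support A = 1810 N·m clockwise.
Reaction R at support B is upward at 4.57 m, arm 3.779 m → moment R × 3.779 counterclockwise.
Στ = 0 ⇒ R × 3.779 = 1810 ⇒ R = 479 N.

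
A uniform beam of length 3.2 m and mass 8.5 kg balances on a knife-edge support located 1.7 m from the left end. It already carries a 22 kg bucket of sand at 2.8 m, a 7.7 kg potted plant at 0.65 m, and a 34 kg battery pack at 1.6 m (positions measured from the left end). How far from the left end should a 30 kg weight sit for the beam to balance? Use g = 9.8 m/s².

x ≈ 1.3 m from the left end

Choose the knife-edge support (at 1.7 m from the left end) as the axis so the support reaction has zero arm there.
Beam weight: 8.5 × 9.8 = 83.3 N down at 1.6 m → arm 0.1 m, τ = 83.3 × 0.1 = 8.33 N·m counterclockwise.
Bucket of sand: 22 × 9.8 = 215.6 N down at 2.8 m → arm 1.1 m, τ = 215.6 × 1.1 = 237.2 N·m clockwise.
Potted plant: 7.7 × 9.8 = 75.46 N down at 0.65 m → arm 1.05 m, τ = 75.46 × 1.05 = 79.23 N·m counterclockwise.
Battery pack: 34 × 9.8 = 333.2 N down at 1.6 m → arm 0.1 m, τ = 333.2 × 0.1 = 33.32 N·m counterclockwise.
Net moment of existing loads = 116.3 N·m clockwise.
The weight weighs 30 × 9.8 = 294 N and must supply an equal counterclockwise moment, so its lever arm about the knife-edge support is 116.3 / 294 = 0.396 m.
That puts it at 1.7 − 0.396 = 1.3 m from the left end.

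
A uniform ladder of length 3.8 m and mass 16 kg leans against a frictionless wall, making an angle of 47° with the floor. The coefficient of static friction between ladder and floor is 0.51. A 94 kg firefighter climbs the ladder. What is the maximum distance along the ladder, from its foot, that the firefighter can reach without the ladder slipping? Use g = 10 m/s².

d ≈ 2.11 m

Take moments about the foot of the ladder.
Ladder weight 16×10 = 160 N acts at 1.9 m along the ladder; its horizontal arm is 1.9·cos47° = 1.296 m → τ = 207.4 N·m clockwise.
Firefighter weight 94×10 = 940 N at distance d → arm d·cos47° → τ = 940·d·0.682 clockwise.
Wall normal N at the top has arm L sinθ = 2.779 m counterclockwise, so Στ = 0 gives N·2.779 = 207.4 + 641.1·d.
ΣFy = 0 ⇒ N_floor = 1100 N, so the maximum friction is μ_s·N_floor = 0.51×1100 = 561 N. ΣFx = 0 ⇒ N_wall = f, so at the slipping point N = 561 N.
Substituting: 561×2.779 = 207.4 + 641.1·d ⇒ d = (1559 − 207.4) / 641.1 = 2.11 m.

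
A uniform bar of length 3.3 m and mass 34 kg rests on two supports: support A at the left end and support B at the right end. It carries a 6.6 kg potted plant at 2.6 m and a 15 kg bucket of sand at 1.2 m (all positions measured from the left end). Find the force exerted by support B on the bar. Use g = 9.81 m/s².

R_B ≈ 271 N

Sum moments about support A (its reaction then has zero moment arm).
Beam weight: 34 × 9.81 = 333.5 N down at 1.65 m → arm 1.65 m, τ = 333.5 × 1.65 = 550.3 N·m clockwise.
Potted plant: 6.6 × 9.81 = 64.75 N down at 2.6 m → arm 2.6 m, τ = 64.75 × 2.6 = 168.3 N·m clockwise.
Bucket of sand: 15 × 9.81 = 147.2 N down at 1.2 m → arm 1.2 m, τ = 147.2 × 1.2 = 176.6 N·m clockwise.
Net load moment about support A = 895.2 N·m clockwise.
Reaction R at support B is upward at 3.3 m, arm 3.3 m → moment R × 3.3 counterclockwise.
For rotational equilibrium, R × 3.3 = 895.2, so R = 271 N.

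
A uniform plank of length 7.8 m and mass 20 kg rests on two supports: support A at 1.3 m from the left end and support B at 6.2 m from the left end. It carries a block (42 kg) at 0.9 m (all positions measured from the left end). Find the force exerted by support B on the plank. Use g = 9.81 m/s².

R_B ≈ 70.5 N

Take moments about support A.
Beam weight: 20 × 9.81 = 196.2 N down at 3.9 m → arm 2.6 m, τ = 196.2 × 2.6 = 510.1 N·m clockwise.
Block: 42 × 9.81 = 412 N down at 0.9 m → arm 0.4 m, τ = 412 × 0.4 = 164.8 N·m counterclockwise.
Net load moment about support A = 345.3 N·m clockwise.
Reaction R at support B is upward at 6.2 m, arm 4.9 m → moment R × 4.9 counterclockwise.
Balancing moments: R × 4.9 = 345.3, giving R = 70.5 N.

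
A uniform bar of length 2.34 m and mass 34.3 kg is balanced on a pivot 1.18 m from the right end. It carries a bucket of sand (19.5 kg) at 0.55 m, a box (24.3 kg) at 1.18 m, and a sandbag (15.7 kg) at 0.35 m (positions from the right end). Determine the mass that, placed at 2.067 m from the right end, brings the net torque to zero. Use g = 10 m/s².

m ≈ 28.9 kg

Choose the pivot (at 1.18 m from the right end) as the axis so the support reaction has zero arm there.
Beam weight: 34.3 × 10 = 343 N down at 1.17 m → arm 0.01 m, τ = 343 × 0.01 = 3.43 N·m clockwise.
Bucket of sand: 19.5 × 10 = 195 N down at 0.55 m → arm 0.63 m, τ = 195 × 0.63 = 122.8 N·m clockwise.
Box: acts at the pivot, moment arm 0 → no torque.
Sandbag: 15.7 × 10 = 157 N down at 0.35 m → arm 0.83 m, τ = 157 × 0.83 = 130.3 N·m clockwise.
Net moment of known loads = 256.5 N·m clockwise.
An unknown mass m at 2.067 m has arm 0.887 m; its moment is m·g·0.887 counterclockwise.
Στ = 0 ⇒ m × 10 × 0.887 = 256.5 ⇒ m = 256.5 / (10 × 0.887) = 28.9 kg.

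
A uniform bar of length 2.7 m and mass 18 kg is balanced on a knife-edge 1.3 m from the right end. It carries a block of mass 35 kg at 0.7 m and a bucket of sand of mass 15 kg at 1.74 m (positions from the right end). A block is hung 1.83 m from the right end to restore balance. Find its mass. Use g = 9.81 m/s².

m ≈ 25.5 kg

Take moments about the knife-edge (at 1.3 m from the right end).
Beam weight: 18 × 9.81 = 176.6 N down at 1.35 m → arm 0.05 m, τ = 176.6 × 0.05 = 8.83 N·m counterclockwise.
Block: 35 × 9.81 = 343.4 N down at 0.7 m → arm 0.6 m, τ = 343.4 × 0.6 = 206 N·m clockwise.
Bucket of sand: 15 × 9.81 = 147.2 N down at 1.74 m → arm 0.44 m, τ = 147.2 × 0.44 = 64.77 N·m counterclockwise.
Net moment of known loads = 132.4 N·m clockwise.
An unknown mass m at 1.83 m has arm 0.53 m; its moment is m·g·0.53 counterclockwise.
For rotational equilibrium, m × 9.81 × 0.53 = 132.4, so m = 132.4 / (9.81 × 0.53) = 25.5 kg.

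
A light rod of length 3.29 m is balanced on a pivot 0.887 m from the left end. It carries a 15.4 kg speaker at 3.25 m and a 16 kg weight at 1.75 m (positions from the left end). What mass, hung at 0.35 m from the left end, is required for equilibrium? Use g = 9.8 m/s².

m ≈ 93.5 kg

Taking torques about the pivot (at 0.887 m from the left end):
Speaker: 15.4 × 9.8 = 150.9 N down at 3.25 m → arm 2.363 m, τ = 150.9 × 2.363 = 356.6 N·m clockwise.
Weight: 16 × 9.8 = 156.8 N down at 1.75 m → arm 0.863 m, τ = 156.8 × 0.863 = 135.3 N·m clockwise.
Net moment of known loads = 491.9 N·m clockwise.
An unknown mass m at 0.35 m has arm 0.537 m; its moment is m·g·0.537 counterclockwise.
Balancing moments: m × 9.8 × 0.537 = 491.9, giving m = 491.9 / (9.8 × 0.537) = 93.5 kg.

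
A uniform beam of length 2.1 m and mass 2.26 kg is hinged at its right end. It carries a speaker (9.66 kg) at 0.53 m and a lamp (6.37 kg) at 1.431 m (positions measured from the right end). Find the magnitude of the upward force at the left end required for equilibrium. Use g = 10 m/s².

Taking torques about the right end:
Beam weight: 2.26 × 10 = 22.6 N down at 1.05 m → arm 1.05 m, τ = 22.6 × 1.05 = 23.73 N·m counterclockwise.
Speaker: 9.66 × 10 = 96.6 N down at 0.53 m → arm 0.53 m, τ = 96.6 × 0.53 = 51.2 N·m counterclockwise.
Lamp: 6.37 × 10 = 63.7 N down at 1.431 m → arm 1.431 m, τ = 63.7 × 1.431 = 91.15 N·m counterclockwise.
Net moment of the loads = 166.1 N·m counterclockwise.
The upward force F acts at the left end, arm 2.1 m, giving F × 2.1 clockwise.
Στ = 0 ⇒ F × 2.1 = 166.1 ⇒ F = 166.1 / 2.1 = 79.1 N.

F ≈ 79.1 N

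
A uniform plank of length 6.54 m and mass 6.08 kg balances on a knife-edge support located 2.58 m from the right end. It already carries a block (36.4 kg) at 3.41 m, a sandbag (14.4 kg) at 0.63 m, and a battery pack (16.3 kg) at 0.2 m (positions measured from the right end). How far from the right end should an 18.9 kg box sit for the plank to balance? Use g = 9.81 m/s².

About the knife-edge support (at 2.58 m from the right end):
Beam weight: 6.08 × 9.81 = 59.64 N down at 3.27 m → arm 0.69 m, τ = 59.64 × 0.69 = 41.15 N·m counterclockwise.
Block: 36.4 × 9.81 = 357.1 N down at 3.41 m → arm 0.83 m, τ = 357.1 × 0.83 = 296.4 N·m counterclockwise.
Sandbag: 14.4 × 9.81 = 141.3 N down at 0.63 m → arm 1.95 m, τ = 141.3 × 1.95 = 275.5 N·m clockwise.
Battery pack: 16.3 × 9.81 = 159.9 N down at 0.2 m → arm 2.38 m, τ = 159.9 × 2.38 = 380.6 N·m clockwise.
Net moment of existing loads = 318.6 N·m clockwise.
The box weighs 18.9 × 9.81 = 185.4 N and must supply an equal counterclockwise moment, so its lever arm about the knife-edge support is 318.6 / 185.4 = 1.72 m.
That puts it at 2.58 + 1.72 = 4.3 m from the right end.

x ≈ 4.3 m from the right end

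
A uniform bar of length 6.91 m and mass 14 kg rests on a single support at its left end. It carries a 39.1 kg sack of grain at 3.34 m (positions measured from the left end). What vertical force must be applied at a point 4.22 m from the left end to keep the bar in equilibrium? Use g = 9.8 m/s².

Taking torques about the left end:
Beam weight: 14 × 9.8 = 137.2 N down at 3.455 m → arm 3.455 m, τ = 137.2 × 3.455 = 474 N·m clockwise.
Sack of grain: 39.1 × 9.8 = 383.2 N down at 3.34 m → arm 3.34 m, τ = 383.2 × 3.34 = 1280 N·m clockwise.
Net moment of the loads = 1754 N·m clockwise.
The upward force F acts at a point 4.22 m from the left end, arm 4.22 m, giving F × 4.22 counterclockwise.
Στ = 0 ⇒ F × 4.22 = 1754 ⇒ F = 1754 / 4.22 = 416 N.

F ≈ 416 N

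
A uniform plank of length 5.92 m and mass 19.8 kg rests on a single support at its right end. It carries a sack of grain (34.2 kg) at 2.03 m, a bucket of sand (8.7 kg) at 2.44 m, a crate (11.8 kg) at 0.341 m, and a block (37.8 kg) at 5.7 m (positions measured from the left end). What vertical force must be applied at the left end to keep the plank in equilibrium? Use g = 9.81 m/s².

F ≈ 491 N

About the right end:
Beam weight: 19.8 × 9.81 = 194.2 N down at 2.96 m → arm 2.96 m, τ = 194.2 × 2.96 = 574.8 N·m counterclockwise.
Sack of grain: 34.2 × 9.81 = 335.5 N down at 2.03 m → arm 3.89 m, τ = 335.5 × 3.89 = 1305 N·m counterclockwise.
Bucket of sand: 8.7 × 9.81 = 85.35 N down at 2.44 m → arm 3.48 m, τ = 85.35 × 3.48 = 297 N·m counterclockwise.
Crate: 11.8 × 9.81 = 115.8 N down at 0.341 m → arm 5.579 m, τ = 115.8 × 5.579 = 646 N·m counterclockwise.
Block: 37.8 × 9.81 = 370.8 N down at 5.7 m → arm 0.22 m, τ = 370.8 × 0.22 = 81.58 N·m counterclockwise.
Net moment of the loads = 2904 N·m counterclockwise.
The upward force F acts at the left end, arm 5.92 m, giving F × 5.92 clockwise.
Balancing moments: F × 5.92 = 2904, giving F = 2904 / 5.92 = 491 N.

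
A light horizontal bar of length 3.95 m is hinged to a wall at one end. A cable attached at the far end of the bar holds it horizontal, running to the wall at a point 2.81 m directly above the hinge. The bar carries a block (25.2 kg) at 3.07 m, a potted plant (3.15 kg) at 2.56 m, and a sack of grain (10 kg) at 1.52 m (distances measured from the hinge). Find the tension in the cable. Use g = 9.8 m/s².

Take moments about the hinge.
Block: 25.2 × 9.8 = 247 N down at 3.07 m → arm 3.07 m, τ = 247 × 3.07 = 758.3 N·m clockwise.
Potted plant: 3.15 × 9.8 = 30.87 N down at 2.56 m → arm 2.56 m, τ = 30.87 × 2.56 = 79.03 N·m clockwise.
Sack of grain: 10 × 9.8 = 98 N down at 1.52 m → arm 1.52 m, τ = 98 × 1.52 = 149 N·m clockwise.
Total clockwise load moment = 986.3 N·m.
The cable tension T acts at 3.95 m; only its component perpendicular to the bar, T sinθ, produces torque. sinθ = h/√(h²+d²) = 2.81/√(2.81²+3.95²) = 0.5797.
Setting net torque to zero: T × 3.95 × 0.5797 = 986.3 → T = 986.3 / 2.29 = 431 N.

T ≈ 431 N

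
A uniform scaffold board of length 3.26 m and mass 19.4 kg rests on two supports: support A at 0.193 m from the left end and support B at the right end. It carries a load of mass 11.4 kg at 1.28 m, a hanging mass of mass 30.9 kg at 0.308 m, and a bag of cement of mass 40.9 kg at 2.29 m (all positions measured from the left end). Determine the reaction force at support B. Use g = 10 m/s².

Choose support A as the axis so its reaction then has zero moment arm.
Beam weight: 19.4 × 10 = 194 N down at 1.63 m → arm 1.437 m, τ = 194 × 1.437 = 278.8 N·m clockwise.
Load: 11.4 × 10 = 114 N down at 1.28 m → arm 1.087 m, τ = 114 × 1.087 = 123.9 N·m clockwise.
Hanging mass: 30.9 × 10 = 309 N down at 0.308 m → arm 0.115 m, τ = 309 × 0.115 = 35.54 N·m clockwise.
Bag of cement: 40.9 × 10 = 409 N down at 2.29 m → arm 2.097 m, τ = 409 × 2.097 = 857.7 N·m clockwise.
Net load moment about support A = 1296 N·m clockwise.
Reaction R at support B is upward at 3.26 m, arm 3.067 m → moment R × 3.067 counterclockwise.
Balancing moments: R × 3.067 = 1296, giving R = 423 N.

R_B ≈ 423 N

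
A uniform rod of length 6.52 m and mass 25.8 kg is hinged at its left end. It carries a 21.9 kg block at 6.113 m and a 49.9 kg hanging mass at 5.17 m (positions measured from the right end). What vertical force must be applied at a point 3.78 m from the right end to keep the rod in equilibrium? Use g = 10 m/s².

F ≈ 585 N

Sum moments about the left end (the unknown pivot reaction has zero arm there).
Beam weight: 25.8 × 10 = 258 N down at 3.26 m → arm 3.26 m, τ = 258 × 3.26 = 841.1 N·m clockwise.
Block: 21.9 × 10 = 219 N down at 6.113 m → arm 0.407 m, τ = 219 × 0.407 = 89.13 N·m clockwise.
Hanging mass: 49.9 × 10 = 499 N down at 5.17 m → arm 1.35 m, τ = 499 × 1.35 = 673.7 N·m clockwise.
Net moment of the loads = 1604 N·m clockwise.
The upward force F acts at a point 3.78 m from the right end, arm 2.74 m, giving F × 2.74 counterclockwise.
Balancing moments: F × 2.74 = 1604, giving F = 1604 / 2.74 = 585 N.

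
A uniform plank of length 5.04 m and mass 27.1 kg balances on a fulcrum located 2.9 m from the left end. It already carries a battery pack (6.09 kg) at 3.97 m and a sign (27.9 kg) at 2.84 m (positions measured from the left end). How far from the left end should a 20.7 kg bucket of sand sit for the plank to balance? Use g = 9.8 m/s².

x ≈ 3.16 m from the left end

About the fulcrum (at 2.9 m from the left end):
Beam weight: 27.1 × 9.8 = 265.6 N down at 2.52 m → arm 0.38 m, τ = 265.6 × 0.38 = 100.9 N·m counterclockwise.
Battery pack: 6.09 × 9.8 = 59.68 N down at 3.97 m → arm 1.07 m, τ = 59.68 × 1.07 = 63.86 N·m clockwise.
Sign: 27.9 × 9.8 = 273.4 N down at 2.84 m → arm 0.06 m, τ = 273.4 × 0.06 = 16.4 N·m counterclockwise.
Net moment of existing loads = 53.44 N·m counterclockwise.
The bucket of sand weighs 20.7 × 9.8 = 202.9 N and must supply an equal clockwise moment, so its lever arm about the fulcrum is 53.44 / 202.9 = 0.263 m.
That puts it at 2.9 + 0.263 = 3.16 m from the left end.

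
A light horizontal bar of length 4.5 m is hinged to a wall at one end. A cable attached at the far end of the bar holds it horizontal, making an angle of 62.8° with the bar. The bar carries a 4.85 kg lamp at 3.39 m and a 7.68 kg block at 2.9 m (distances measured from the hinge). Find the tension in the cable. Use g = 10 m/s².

T ≈ 96.7 N

Taking torques about the hinge:
Lamp: 4.85 × 10 = 48.5 N down at 3.39 m → arm 3.39 m, τ = 48.5 × 3.39 = 164.4 N·m clockwise.
Block: 7.68 × 10 = 76.8 N down at 2.9 m → arm 2.9 m, τ = 76.8 × 2.9 = 222.7 N·m clockwise.
Total clockwise load moment = 387.1 N·m.
The cable tension T acts at 4.5 m; only its component perpendicular to the bar, T sinθ, produces torque. sin 62.8° = 0.8894.
Balancing moments: T × 4.5 × 0.8894 = 387.1, giving T = 387.1 / 4.002 = 96.7 N.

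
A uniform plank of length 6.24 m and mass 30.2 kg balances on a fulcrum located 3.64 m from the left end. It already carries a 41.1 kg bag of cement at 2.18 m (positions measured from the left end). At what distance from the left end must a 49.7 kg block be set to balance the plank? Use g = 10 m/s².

x ≈ 5.16 m from the left end

Take moments about the fulcrum (at 3.64 m from the left end).
Beam weight: 30.2 × 10 = 302 N down at 3.12 m → arm 0.52 m, τ = 302 × 0.52 = 157 N·m counterclockwise.
Bag of cement: 41.1 × 10 = 411 N down at 2.18 m → arm 1.46 m, τ = 411 × 1.46 = 600.1 N·m counterclockwise.
Net moment of existing loads = 757.1 N·m counterclockwise.
The block weighs 49.7 × 10 = 497 N and must supply an equal clockwise moment, so its lever arm about the fulcrum is 757.1 / 497 = 1.52 m.
That puts it at 3.64 + 1.52 = 5.16 m from the left end.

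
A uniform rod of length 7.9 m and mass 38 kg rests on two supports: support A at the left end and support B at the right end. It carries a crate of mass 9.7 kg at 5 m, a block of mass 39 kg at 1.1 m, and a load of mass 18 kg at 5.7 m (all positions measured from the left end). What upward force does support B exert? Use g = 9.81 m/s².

Take moments about support A.
Beam weight: 38 × 9.81 = 372.8 N down at 3.95 m → arm 3.95 m, τ = 372.8 × 3.95 = 1473 N·m clockwise.
Crate: 9.7 × 9.81 = 95.16 N down at 5 m → arm 5 m, τ = 95.16 × 5 = 475.8 N·m clockwise.
Block: 39 × 9.81 = 382.6 N down at 1.1 m → arm 1.1 m, τ = 382.6 × 1.1 = 420.9 N·m clockwise.
Load: 18 × 9.81 = 176.6 N down at 5.7 m → arm 5.7 m, τ = 176.6 × 5.7 = 1007 N·m clockwise.
Net load moment about support A = 3377 N·m clockwise.
Reaction R at support B is upward at 7.9 m, arm 7.9 m → moment R × 7.9 counterclockwise.
Balancing moments: R × 7.9 = 3377, giving R = 427 N.

R_B ≈ 427 N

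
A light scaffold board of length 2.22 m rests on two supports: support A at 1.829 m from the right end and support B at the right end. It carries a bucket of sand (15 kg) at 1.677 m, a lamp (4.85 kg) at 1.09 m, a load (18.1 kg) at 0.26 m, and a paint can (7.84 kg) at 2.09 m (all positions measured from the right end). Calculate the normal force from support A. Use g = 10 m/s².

R_A ≈ 282 N

Sum moments about support B (its reaction then has zero moment arm).
Bucket of sand: 15 × 10 = 150 N down at 1.677 m → arm 1.677 m, τ = 150 × 1.677 = 251.6 N·m counterclockwise.
Lamp: 4.85 × 10 = 48.5 N down at 1.09 m → arm 1.09 m, τ = 48.5 × 1.09 = 52.87 N·m counterclockwise.
Load: 18.1 × 10 = 181 N down at 0.26 m → arm 0.26 m, τ = 181 × 0.26 = 47.06 N·m counterclockwise.
Paint can: 7.84 × 10 = 78.4 N down at 2.09 m → arm 2.09 m, τ = 78.4 × 2.09 = 163.9 N·m counterclockwise.
Net load moment about support B = 515.4 N·m counterclockwise.
Reaction R at support A is upward at 1.829 m, arm 1.829 m → moment R × 1.829 clockwise.
For rotational equilibrium, R × 1.829 = 515.4, so R = 282 N.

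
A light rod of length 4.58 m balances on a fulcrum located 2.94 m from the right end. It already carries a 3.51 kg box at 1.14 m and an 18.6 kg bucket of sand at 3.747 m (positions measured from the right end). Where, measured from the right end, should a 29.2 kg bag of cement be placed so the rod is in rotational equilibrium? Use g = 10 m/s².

x ≈ 2.64 m from the right end

Take moments about the fulcrum (at 2.94 m from the right end).
Box: 3.51 × 10 = 35.1 N down at 1.14 m → arm 1.8 m, τ = 35.1 × 1.8 = 63.18 N·m clockwise.
Bucket of sand: 18.6 × 10 = 186 N down at 3.747 m → arm 0.807 m, τ = 186 × 0.807 = 150.1 N·m counterclockwise.
Net moment of existing loads = 86.92 N·m counterclockwise.
The bag of cement weighs 29.2 × 10 = 292 N and must supply an equal clockwise moment, so its lever arm about the fulcrum is 86.92 / 292 = 0.298 m.
That puts it at 2.94 − 0.298 = 2.64 m from the right end.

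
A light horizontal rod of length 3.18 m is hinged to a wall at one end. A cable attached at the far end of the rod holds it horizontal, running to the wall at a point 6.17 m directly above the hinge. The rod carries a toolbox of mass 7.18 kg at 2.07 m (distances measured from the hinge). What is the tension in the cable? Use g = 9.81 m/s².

T ≈ 51.6 N

Choose the hinge as the axis so the unknown hinge reaction has zero arm there.
Toolbox: 7.18 × 9.81 = 70.44 N down at 2.07 m → arm 2.07 m, τ = 70.44 × 2.07 = 145.8 N·m clockwise.
Total clockwise load moment = 145.8 N·m.
The cable tension T acts at 3.18 m; only its component perpendicular to the rod, T sinθ, produces torque. sinθ = h/√(h²+d²) = 6.17/√(6.17²+3.18²) = 0.8889.
Στ = 0 ⇒ T × 3.18 × 0.8889 = 145.8 ⇒ T = 145.8 / 2.827 = 51.6 N.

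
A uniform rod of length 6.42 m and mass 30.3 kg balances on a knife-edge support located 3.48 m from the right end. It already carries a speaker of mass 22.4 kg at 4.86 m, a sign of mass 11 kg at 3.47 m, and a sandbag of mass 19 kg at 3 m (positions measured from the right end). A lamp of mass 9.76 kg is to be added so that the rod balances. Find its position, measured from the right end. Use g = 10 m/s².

x ≈ 2.1 m from the right end

Sum moments about the knife-edge support (at 3.48 m from the right end) (the support reaction has zero arm there).
Beam weight: 30.3 × 10 = 303 N down at 3.21 m → arm 0.27 m, τ = 303 × 0.27 = 81.81 N·m clockwise.
Speaker: 22.4 × 10 = 224 N down at 4.86 m → arm 1.38 m, τ = 224 × 1.38 = 309.1 N·m counterclockwise.
Sign: 11 × 10 = 110 N down at 3.47 m → arm 0.01 m, τ = 110 × 0.01 = 1.1 N·m clockwise.
Sandbag: 19 × 10 = 190 N down at 3 m → arm 0.48 m, τ = 190 × 0.48 = 91.2 N·m clockwise.
Net moment of existing loads = 135 N·m counterclockwise.
The lamp weighs 9.76 × 10 = 97.6 N and must supply an equal clockwise moment, so its lever arm about the knife-edge support is 135 / 97.6 = 1.38 m.
That puts it at 3.48 − 1.38 = 2.1 m from the right end.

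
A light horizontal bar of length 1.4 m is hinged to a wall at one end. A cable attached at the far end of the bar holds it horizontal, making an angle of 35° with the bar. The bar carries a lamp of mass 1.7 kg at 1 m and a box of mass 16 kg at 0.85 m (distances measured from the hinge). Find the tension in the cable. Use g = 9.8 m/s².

Sum moments about the hinge (the unknown hinge reaction has zero arm there).
Lamp: 1.7 × 9.8 = 16.66 N down at 1 m → arm 1 m, τ = 16.66 × 1 = 16.66 N·m clockwise.
Box: 16 × 9.8 = 156.8 N down at 0.85 m → arm 0.85 m, τ = 156.8 × 0.85 = 133.3 N·m clockwise.
Total clockwise load moment = 150 N·m.
The cable tension T acts at 1.4 m; only its component perpendicular to the bar, T sinθ, produces torque. sin 35° = 0.5736.
Στ = 0 ⇒ T × 1.4 × 0.5736 = 150 ⇒ T = 150 / 0.803 = 187 N.

T ≈ 187 N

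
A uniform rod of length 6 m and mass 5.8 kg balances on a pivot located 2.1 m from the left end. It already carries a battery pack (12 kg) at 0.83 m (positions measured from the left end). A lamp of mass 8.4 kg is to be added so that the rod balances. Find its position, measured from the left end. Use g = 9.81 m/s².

x ≈ 3.29 m from the left end

Taking torques about the pivot (at 2.1 m from the left end):
Beam weight: 5.8 × 9.81 = 56.9 N down at 3 m → arm 0.9 m, τ = 56.9 × 0.9 = 51.21 N·m clockwise.
Battery pack: 12 × 9.81 = 117.7 N down at 0.83 m → arm 1.27 m, τ = 117.7 × 1.27 = 149.5 N·m counterclockwise.
Net moment of existing loads = 98.29 N·m counterclockwise.
The lamp weighs 8.4 × 9.81 = 82.4 N and must supply an equal clockwise moment, so its lever arm about the pivot is 98.29 / 82.4 = 1.19 m.
That puts it at 2.1 + 1.19 = 3.29 m from the left end.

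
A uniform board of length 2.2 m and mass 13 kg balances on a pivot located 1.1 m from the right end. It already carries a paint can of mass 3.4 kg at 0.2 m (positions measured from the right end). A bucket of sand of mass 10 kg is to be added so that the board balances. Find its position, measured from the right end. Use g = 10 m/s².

x ≈ 1.41 m from the right end

Sum moments about the pivot (at 1.1 m from the right end) (the support reaction has zero arm there).
Beam weight: acts at the pivot, moment arm 0 → no torque.
Paint can: 3.4 × 10 = 34 N down at 0.2 m → arm 0.9 m, τ = 34 × 0.9 = 30.6 N·m clockwise.
Net moment of existing loads = 30.6 N·m clockwise.
The bucket of sand weighs 10 × 10 = 100 N and must supply an equal counterclockwise moment, so its lever arm about the pivot is 30.6 / 100 = 0.306 m.
That puts it at 1.1 + 0.306 = 1.41 m from the right end.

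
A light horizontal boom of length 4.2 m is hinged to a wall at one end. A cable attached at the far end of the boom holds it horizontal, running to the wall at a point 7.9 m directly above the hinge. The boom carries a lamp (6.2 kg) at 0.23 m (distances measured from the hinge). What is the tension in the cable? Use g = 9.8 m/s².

About the hinge:
Lamp: 6.2 × 9.8 = 60.76 N down at 0.23 m → arm 0.23 m, τ = 60.76 × 0.23 = 13.97 N·m clockwise.
Total clockwise load moment = 13.97 N·m.
The cable tension T acts at 4.2 m; only its component perpendicular to the boom, T sinθ, produces torque. sinθ = h/√(h²+d²) = 7.9/√(7.9²+4.2²) = 0.883.
Balancing moments: T × 4.2 × 0.883 = 13.97, giving T = 13.97 / 3.709 = 3.77 N.

T ≈ 3.77 N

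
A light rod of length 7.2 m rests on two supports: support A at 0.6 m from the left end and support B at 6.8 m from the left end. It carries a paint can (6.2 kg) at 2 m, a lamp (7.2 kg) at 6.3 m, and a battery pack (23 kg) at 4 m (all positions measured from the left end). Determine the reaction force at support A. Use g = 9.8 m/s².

Choose support B as the axis so its reaction then has zero moment arm.
Paint can: 6.2 × 9.8 = 60.76 N down at 2 m → arm 4.8 m, τ = 60.76 × 4.8 = 291.6 N·m counterclockwise.
Lamp: 7.2 × 9.8 = 70.56 N down at 6.3 m → arm 0.5 m, τ = 70.56 × 0.5 = 35.28 N·m counterclockwise.
Battery pack: 23 × 9.8 = 225.4 N down at 4 m → arm 2.8 m, τ = 225.4 × 2.8 = 631.1 N·m counterclockwise.
Net load moment about support B = 958 N·m counterclockwise.
Reaction R at support A is upward at 0.6 m, arm 6.2 m → moment R × 6.2 clockwise.
Balancing moments: R × 6.2 = 958, giving R = 155 N.

R_A ≈ 155 N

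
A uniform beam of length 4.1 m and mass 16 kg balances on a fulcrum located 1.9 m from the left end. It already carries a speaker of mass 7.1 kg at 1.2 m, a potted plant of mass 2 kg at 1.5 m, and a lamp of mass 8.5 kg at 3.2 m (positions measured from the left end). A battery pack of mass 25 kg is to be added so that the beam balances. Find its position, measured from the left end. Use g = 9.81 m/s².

Sum moments about the fulcrum (at 1.9 m from the left end) (the support reaction has zero arm there).
Beam weight: 16 × 9.81 = 157 N down at 2.05 m → arm 0.15 m, τ = 157 × 0.15 = 23.55 N·m clockwise.
Speaker: 7.1 × 9.81 = 69.65 N down at 1.2 m → arm 0.7 m, τ = 69.65 × 0.7 = 48.76 N·m counterclockwise.
Potted plant: 2 × 9.81 = 19.62 N down at 1.5 m → arm 0.4 m, τ = 19.62 × 0.4 = 7.848 N·m counterclockwise.
Lamp: 8.5 × 9.81 = 83.39 N down at 3.2 m → arm 1.3 m, τ = 83.39 × 1.3 = 108.4 N·m clockwise.
Net moment of existing loads = 75.34 N·m clockwise.
The battery pack weighs 25 × 9.81 = 245.2 N and must supply an equal counterclockwise moment, so its lever arm about the fulcrum is 75.34 / 245.2 = 0.307 m.
That puts it at 1.9 − 0.307 = 1.59 m from the left end.

x ≈ 1.59 m from the left end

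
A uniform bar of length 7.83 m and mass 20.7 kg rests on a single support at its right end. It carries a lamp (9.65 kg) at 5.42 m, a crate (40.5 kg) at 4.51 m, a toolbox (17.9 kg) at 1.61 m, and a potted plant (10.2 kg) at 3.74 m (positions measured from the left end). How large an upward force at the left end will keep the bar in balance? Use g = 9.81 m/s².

Choose the right end as the axis so the unknown pivot reaction has zero arm there.
Beam weight: 20.7 × 9.81 = 203.1 N down at 3.915 m → arm 3.915 m, τ = 203.1 × 3.915 = 795.1 N·m counterclockwise.
Lamp: 9.65 × 9.81 = 94.67 N down at 5.42 m → arm 2.41 m, τ = 94.67 × 2.41 = 228.2 N·m counterclockwise.
Crate: 40.5 × 9.81 = 397.3 N down at 4.51 m → arm 3.32 m, τ = 397.3 × 3.32 = 1319 N·m counterclockwise.
Toolbox: 17.9 × 9.81 = 175.6 N down at 1.61 m → arm 6.22 m, τ = 175.6 × 6.22 = 1092 N·m counterclockwise.
Potted plant: 10.2 × 9.81 = 100.1 N down at 3.74 m → arm 4.09 m, τ = 100.1 × 4.09 = 409.4 N·m counterclockwise.
Net moment of the loads = 3844 N·m counterclockwise.
The upward force F acts at the left end, arm 7.83 m, giving F × 7.83 clockwise.
Στ = 0 ⇒ F × 7.83 = 3844 ⇒ F = 3844 / 7.83 = 491 N.

F ≈ 491 N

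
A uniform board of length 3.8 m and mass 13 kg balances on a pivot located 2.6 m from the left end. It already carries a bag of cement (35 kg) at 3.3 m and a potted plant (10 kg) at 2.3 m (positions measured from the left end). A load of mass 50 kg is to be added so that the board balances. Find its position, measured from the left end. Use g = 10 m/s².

About the pivot (at 2.6 m from the left end):
Beam weight: 13 × 10 = 130 N down at 1.9 m → arm 0.7 m, τ = 130 × 0.7 = 91 N·m counterclockwise.
Bag of cement: 35 × 10 = 350 N down at 3.3 m → arm 0.7 m, τ = 350 × 0.7 = 245 N·m clockwise.
Potted plant: 10 × 10 = 100 N down at 2.3 m → arm 0.3 m, τ = 100 × 0.3 = 30 N·m counterclockwise.
Net moment of existing loads = 124 N·m clockwise.
The load weighs 50 × 10 = 500 N and must supply an equal counterclockwise moment, so its lever arm about the pivot is 124 / 500 = 0.248 m.
That puts it at 2.6 − 0.248 = 2.35 m from the left end.

x ≈ 2.35 m from the left end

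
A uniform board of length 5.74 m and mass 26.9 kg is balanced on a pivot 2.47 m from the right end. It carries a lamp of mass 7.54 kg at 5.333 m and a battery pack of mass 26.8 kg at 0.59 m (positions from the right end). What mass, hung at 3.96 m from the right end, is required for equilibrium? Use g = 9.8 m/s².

m ≈ 12.1 kg

Take moments about the pivot (at 2.47 m from the right end).
Beam weight: 26.9 × 9.8 = 263.6 N down at 2.87 m → arm 0.4 m, τ = 263.6 × 0.4 = 105.4 N·m counterclockwise.
Lamp: 7.54 × 9.8 = 73.89 N down at 5.333 m → arm 2.863 m, τ = 73.89 × 2.863 = 211.5 N·m counterclockwise.
Battery pack: 26.8 × 9.8 = 262.6 N down at 0.59 m → arm 1.88 m, τ = 262.6 × 1.88 = 493.7 N·m clockwise.
Net moment of known loads = 176.8 N·m clockwise.
An unknown mass m at 3.96 m has arm 1.49 m; its moment is m·g·1.49 counterclockwise.
Setting net torque to zero: m × 9.8 × 1.49 = 176.8 → m = 176.8 / (9.8 × 1.49) = 12.1 kg.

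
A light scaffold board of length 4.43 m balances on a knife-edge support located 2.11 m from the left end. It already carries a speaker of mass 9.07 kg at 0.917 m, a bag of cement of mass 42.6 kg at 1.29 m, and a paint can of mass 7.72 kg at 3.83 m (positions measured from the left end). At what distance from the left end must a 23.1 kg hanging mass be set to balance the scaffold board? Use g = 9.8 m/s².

x ≈ 3.52 m from the left end

Choose the knife-edge support (at 2.11 m from the left end) as the axis so the support reaction has zero arm there.
Speaker: 9.07 × 9.8 = 88.89 N down at 0.917 m → arm 1.193 m, τ = 88.89 × 1.193 = 106 N·m counterclockwise.
Bag of cement: 42.6 × 9.8 = 417.5 N down at 1.29 m → arm 0.82 m, τ = 417.5 × 0.82 = 342.3 N·m counterclockwise.
Paint can: 7.72 × 9.8 = 75.66 N down at 3.83 m → arm 1.72 m, τ = 75.66 × 1.72 = 130.1 N·m clockwise.
Net moment of existing loads = 318.2 N·m counterclockwise.
The hanging mass weighs 23.1 × 9.8 = 226.4 N and must supply an equal clockwise moment, so its lever arm about the knife-edge support is 318.2 / 226.4 = 1.41 m.
That puts it at 2.11 + 1.41 = 3.52 m from the left end.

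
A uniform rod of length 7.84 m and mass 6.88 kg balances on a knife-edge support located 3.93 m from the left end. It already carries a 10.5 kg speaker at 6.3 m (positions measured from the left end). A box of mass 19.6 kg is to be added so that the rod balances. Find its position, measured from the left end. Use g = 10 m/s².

x ≈ 2.66 m from the left end

About the knife-edge support (at 3.93 m from the left end):
Beam weight: 6.88 × 10 = 68.8 N down at 3.92 m → arm 0.01 m, τ = 68.8 × 0.01 = 0.688 N·m counterclockwise.
Speaker: 10.5 × 10 = 105 N down at 6.3 m → arm 2.37 m, τ = 105 × 2.37 = 248.9 N·m clockwise.
Net moment of existing loads = 248.2 N·m clockwise.
The box weighs 19.6 × 10 = 196 N and must supply an equal counterclockwise moment, so its lever arm about the knife-edge support is 248.2 / 196 = 1.27 m.
That puts it at 3.93 − 1.27 = 2.66 m from the left end.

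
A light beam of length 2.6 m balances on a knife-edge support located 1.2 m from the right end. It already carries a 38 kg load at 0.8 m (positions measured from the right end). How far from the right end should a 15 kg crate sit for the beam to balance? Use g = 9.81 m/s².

x ≈ 2.21 m from the right end

Choose the knife-edge support (at 1.2 m from the right end) as the axis so the support reaction has zero arm there.
Load: 38 × 9.81 = 372.8 N down at 0.8 m → arm 0.4 m, τ = 372.8 × 0.4 = 149.1 N·m clockwise.
Net moment of existing loads = 149.1 N·m clockwise.
The crate weighs 15 × 9.81 = 147.2 N and must supply an equal counterclockwise moment, so its lever arm about the knife-edge support is 149.1 / 147.2 = 1.01 m.
That puts it at 1.2 + 1.01 = 2.21 m from the right end.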